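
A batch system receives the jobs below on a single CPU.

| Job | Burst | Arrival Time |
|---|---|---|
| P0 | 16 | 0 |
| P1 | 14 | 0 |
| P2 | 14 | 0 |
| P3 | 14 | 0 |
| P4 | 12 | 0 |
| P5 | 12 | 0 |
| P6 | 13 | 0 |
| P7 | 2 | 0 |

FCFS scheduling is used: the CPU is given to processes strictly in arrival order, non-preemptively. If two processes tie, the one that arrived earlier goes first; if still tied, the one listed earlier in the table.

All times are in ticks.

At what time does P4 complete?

Timeline: | P0 0-16 | P1 16-30 | P2 30-44 | P3 44-58 | P4 58-70 | P5 70-82 | P6 82-95 | P7 95-97 |
Completion: P0=16  P1=30  P2=44  P3=58  P4=70  P5=82  P6=95  P7=97

70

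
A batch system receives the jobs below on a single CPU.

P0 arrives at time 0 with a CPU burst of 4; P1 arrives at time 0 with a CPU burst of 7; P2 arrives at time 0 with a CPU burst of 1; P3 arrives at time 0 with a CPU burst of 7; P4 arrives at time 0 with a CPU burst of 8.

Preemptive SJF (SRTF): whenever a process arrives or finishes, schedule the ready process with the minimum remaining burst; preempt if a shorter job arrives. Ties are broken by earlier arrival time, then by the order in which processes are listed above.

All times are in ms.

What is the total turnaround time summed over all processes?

64

Gantt: | P2 0-1 | P0 1-5 | P1 5-12 | P3 12-19 | P4 19-27 |
Completion: P0=5  P1=12  P2=1  P3=19  P4=27
Turnaround = completion − arrival: P0=5, P1=12, P2=1, P3=19, P4=27
Total turnaround = 5 + 12 + 1 + 19 + 27 = 64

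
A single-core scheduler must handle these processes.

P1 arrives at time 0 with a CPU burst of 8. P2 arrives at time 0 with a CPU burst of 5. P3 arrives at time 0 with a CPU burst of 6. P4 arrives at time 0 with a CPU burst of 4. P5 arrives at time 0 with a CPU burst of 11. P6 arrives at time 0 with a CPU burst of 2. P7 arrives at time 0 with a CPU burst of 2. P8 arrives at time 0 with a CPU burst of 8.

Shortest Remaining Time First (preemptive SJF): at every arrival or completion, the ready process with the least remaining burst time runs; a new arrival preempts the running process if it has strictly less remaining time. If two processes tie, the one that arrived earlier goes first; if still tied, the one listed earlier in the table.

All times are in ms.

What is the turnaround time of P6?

Gantt: | P6 0-2 | P7 2-4 | P4 4-8 | P2 8-13 | P3 13-19 | P1 19-27 | P8 27-35 | P5 35-46 |
Completion: P1=27  P2=13  P3=19  P4=8  P5=46  P6=2  P7=4  P8=35
Turnaround(P6) = completion − arrival = 2 − 0 = 2

2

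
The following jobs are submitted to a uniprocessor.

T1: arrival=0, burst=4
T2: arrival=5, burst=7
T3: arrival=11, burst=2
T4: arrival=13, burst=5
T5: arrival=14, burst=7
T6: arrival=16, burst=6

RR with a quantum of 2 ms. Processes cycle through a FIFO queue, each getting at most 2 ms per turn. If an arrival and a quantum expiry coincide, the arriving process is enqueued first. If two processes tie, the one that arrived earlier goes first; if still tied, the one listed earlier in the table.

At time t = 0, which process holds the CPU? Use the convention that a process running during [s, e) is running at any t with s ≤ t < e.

T1

Schedule: | T1 0-4 | idle 4-5 | T2 5-11 | T3 11-13 | T2 13-14 | T4 14-16 | T5 16-18 | T6 18-20 | T4 20-22 | T5 22-24 | T6 24-26 | T4 26-27 | T5 27-29 | T6 29-31 | T5 31-32 |
Completion: T1=4  T2=14  T3=13  T4=27  T5=32  T6=31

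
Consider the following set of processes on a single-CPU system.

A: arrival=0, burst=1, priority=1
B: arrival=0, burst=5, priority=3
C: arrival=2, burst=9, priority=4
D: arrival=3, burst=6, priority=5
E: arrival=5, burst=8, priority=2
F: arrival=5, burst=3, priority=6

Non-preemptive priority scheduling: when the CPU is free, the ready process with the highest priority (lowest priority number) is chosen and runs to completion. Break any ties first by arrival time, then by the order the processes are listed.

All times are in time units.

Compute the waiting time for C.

12

Timeline: | A 0-1 | B 1-6 | E 6-14 | C 14-23 | D 23-29 | F 29-32 |
Completion: A=1  B=6  C=23  D=29  E=14  F=32
Waiting(C) = turnaround − burst = 21 − 9 = 12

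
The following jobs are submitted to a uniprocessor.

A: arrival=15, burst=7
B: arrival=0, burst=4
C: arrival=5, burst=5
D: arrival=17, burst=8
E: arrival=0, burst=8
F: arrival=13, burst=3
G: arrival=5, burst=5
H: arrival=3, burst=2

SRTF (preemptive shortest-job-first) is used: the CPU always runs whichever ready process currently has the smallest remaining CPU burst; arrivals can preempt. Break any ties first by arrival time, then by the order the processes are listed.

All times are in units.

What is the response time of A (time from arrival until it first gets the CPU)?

4

Timeline: | B 0-4 | H 4-6 | C 6-11 | G 11-16 | F 16-19 | A 19-26 | E 26-34 | D 34-42 |
Completion: A=26  B=4  C=11  D=42  E=34  F=19  G=16  H=6
Response(A) = first start − arrival = 19 − 15 = 4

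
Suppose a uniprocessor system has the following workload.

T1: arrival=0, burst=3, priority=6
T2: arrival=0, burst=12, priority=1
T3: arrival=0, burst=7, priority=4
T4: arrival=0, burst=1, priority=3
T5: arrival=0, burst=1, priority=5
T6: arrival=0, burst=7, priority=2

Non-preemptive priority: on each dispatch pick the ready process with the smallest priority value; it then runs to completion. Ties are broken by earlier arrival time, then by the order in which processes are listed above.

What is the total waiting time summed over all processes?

Schedule: | T2 0-12 | T6 12-19 | T4 19-20 | T3 20-27 | T5 27-28 | T1 28-31 |
Completion: T1=31  T2=12  T3=27  T4=20  T5=28  T6=19
Waiting = turnaround − burst: T1=28, T2=0, T3=20, T4=19, T5=27, T6=12
Total waiting = 28 + 0 + 20 + 19 + 27 + 12 = 106

106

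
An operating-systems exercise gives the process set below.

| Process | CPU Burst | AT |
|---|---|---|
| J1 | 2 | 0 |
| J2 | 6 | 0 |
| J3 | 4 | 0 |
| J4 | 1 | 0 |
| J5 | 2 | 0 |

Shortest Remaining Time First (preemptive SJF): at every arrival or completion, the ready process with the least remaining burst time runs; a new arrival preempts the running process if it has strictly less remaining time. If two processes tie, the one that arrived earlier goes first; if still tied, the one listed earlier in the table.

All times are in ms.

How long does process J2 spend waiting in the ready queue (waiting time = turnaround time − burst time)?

9

Schedule: | J4 0-1 | J1 1-3 | J5 3-5 | J3 5-9 | J2 9-15 |
Completion: J1=3  J2=15  J3=9  J4=1  J5=5
Waiting(J2) = turnaround − burst = 15 − 6 = 9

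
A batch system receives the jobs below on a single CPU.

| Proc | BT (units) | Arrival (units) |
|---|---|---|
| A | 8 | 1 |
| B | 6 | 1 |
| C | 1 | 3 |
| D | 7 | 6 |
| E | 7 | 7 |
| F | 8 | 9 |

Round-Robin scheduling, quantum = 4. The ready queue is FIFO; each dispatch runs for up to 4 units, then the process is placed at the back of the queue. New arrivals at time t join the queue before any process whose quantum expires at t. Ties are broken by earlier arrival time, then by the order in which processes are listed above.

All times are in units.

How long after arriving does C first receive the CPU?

6

Gantt: | idle 0-1 | A 1-5 | B 5-9 | C 9-10 | A 10-14 | D 14-18 | E 18-22 | F 22-26 | B 26-28 | D 28-31 | E 31-34 | F 34-38 |
Completion: A=14  B=28  C=10  D=31  E=34  F=38
Response(C) = first start − arrival = 9 − 3 = 6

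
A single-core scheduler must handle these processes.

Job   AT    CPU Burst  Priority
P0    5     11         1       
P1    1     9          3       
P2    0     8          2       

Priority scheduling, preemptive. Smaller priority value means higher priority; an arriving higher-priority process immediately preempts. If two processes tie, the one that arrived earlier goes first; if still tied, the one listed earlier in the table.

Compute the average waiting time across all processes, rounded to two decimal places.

9.67

Gantt: | P2 0-5 | P0 5-16 | P2 16-19 | P1 19-28 |
Completion: P0=16  P1=28  P2=19
Waiting times: P0=0, P1=18, P2=11
Average waiting = (0+18+11) / 3 = 29/3 = 9.67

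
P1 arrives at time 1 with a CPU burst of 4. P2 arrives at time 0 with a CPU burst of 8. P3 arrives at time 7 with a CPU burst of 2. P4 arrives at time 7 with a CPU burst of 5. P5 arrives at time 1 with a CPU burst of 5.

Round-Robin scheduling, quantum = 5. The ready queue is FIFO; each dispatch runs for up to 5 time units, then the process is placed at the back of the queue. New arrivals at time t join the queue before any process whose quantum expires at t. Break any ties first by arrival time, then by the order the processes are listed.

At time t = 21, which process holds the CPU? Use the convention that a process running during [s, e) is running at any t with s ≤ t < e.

Gantt: | P2 0-5 | P1 5-9 | P5 9-14 | P2 14-17 | P3 17-19 | P4 19-24 |
Completion: P1=9  P2=17  P3=19  P4=24  P5=14
Turnaround (C−A): P1=8  P2=17  P3=12  P4=17  P5=13

P4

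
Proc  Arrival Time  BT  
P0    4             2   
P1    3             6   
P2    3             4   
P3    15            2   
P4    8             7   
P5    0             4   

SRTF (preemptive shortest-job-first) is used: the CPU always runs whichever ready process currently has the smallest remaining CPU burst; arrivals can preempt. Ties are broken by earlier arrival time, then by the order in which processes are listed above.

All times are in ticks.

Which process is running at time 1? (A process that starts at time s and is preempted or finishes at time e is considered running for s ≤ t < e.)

P5

Gantt: | P5 0-4 | P0 4-6 | P2 6-10 | P1 10-16 | P3 16-18 | P4 18-25 |
Completion: P0=6  P1=16  P2=10  P3=18  P4=25  P5=4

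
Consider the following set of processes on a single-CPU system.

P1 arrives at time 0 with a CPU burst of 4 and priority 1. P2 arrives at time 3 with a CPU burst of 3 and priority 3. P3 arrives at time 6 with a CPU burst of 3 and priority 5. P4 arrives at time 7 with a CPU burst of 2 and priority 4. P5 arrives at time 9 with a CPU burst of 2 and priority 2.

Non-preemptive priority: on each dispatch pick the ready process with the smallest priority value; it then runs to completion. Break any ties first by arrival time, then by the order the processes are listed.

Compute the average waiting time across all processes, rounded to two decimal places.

Timeline: | P1 0-4 | P2 4-7 | P4 7-9 | P5 9-11 | P3 11-14 |
Completion: P1=4  P2=7  P3=14  P4=9  P5=11
Turnaround (C−A): P1=4  P2=4  P3=8  P4=2  P5=2
Waiting times: P1=0, P2=1, P3=5, P4=0, P5=0
Average waiting = (0+1+5+0+0) / 5 = 6/5 = 1.20

1.20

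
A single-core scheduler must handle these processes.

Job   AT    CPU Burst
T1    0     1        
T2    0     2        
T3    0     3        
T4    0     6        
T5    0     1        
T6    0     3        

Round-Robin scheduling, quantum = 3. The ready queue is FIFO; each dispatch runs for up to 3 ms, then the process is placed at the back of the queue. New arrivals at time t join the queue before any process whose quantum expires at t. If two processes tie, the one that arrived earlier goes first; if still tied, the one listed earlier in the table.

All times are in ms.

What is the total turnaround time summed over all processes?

49

Gantt: | T1 0-1 | T2 1-3 | T3 3-6 | T4 6-9 | T5 9-10 | T6 10-13 | T4 13-16 |
Completion: T1=1  T2=3  T3=6  T4=16  T5=10  T6=13
Turnaround (C−A): T1=1  T2=3  T3=6  T4=16  T5=10  T6=13
Turnaround = completion − arrival: T1=1, T2=3, T3=6, T4=16, T5=10, T6=13
Total turnaround = 1 + 3 + 6 + 16 + 10 + 13 = 49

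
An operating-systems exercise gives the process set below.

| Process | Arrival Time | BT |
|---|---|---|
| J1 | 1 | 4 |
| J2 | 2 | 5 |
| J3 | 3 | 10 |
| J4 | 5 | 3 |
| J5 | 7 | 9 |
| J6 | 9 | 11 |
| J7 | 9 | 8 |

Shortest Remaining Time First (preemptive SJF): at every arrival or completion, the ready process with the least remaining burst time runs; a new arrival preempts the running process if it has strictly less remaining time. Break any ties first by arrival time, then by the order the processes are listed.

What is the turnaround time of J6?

Gantt: | idle 0-1 | J1 1-5 | J4 5-8 | J2 8-13 | J7 13-21 | J5 21-30 | J3 30-40 | J6 40-51 |
Completion: J1=5  J2=13  J3=40  J4=8  J5=30  J6=51  J7=21
Turnaround (C−A): J1=4  J2=11  J3=37  J4=3  J5=23  J6=42  J7=12
Turnaround(J6) = completion − arrival = 51 − 9 = 42

42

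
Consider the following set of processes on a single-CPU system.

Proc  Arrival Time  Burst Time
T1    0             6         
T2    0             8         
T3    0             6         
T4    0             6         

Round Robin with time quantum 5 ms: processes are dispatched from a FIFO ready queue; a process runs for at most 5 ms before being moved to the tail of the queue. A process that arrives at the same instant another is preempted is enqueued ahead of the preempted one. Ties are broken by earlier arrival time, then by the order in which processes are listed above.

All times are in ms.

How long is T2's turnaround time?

24

Schedule: | T1 0-5 | T2 5-10 | T3 10-15 | T4 15-20 | T1 20-21 | T2 21-24 | T3 24-25 | T4 25-26 |
Completion: T1=21  T2=24  T3=25  T4=26
Turnaround (C−A): T1=21  T2=24  T3=25  T4=26
Turnaround(T2) = completion − arrival = 24 − 0 = 24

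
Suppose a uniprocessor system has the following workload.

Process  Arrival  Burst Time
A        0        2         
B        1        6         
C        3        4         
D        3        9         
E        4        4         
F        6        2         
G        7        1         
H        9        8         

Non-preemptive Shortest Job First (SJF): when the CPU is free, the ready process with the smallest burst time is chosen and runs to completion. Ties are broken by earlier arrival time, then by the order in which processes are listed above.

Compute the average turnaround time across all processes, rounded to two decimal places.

11.75

Timeline: | A 0-2 | B 2-8 | G 8-9 | F 9-11 | C 11-15 | E 15-19 | H 19-27 | D 27-36 |
Completion: A=2  B=8  C=15  D=36  E=19  F=11  G=9  H=27
Turnaround (C−A): A=2  B=7  C=12  D=33  E=15  F=5  G=2  H=18
Turnaround times: A=2, B=7, C=12, D=33, E=15, F=5, G=2, H=18
Average turnaround = (2+7+12+33+15+5+2+18) / 8 = 94/8 = 11.75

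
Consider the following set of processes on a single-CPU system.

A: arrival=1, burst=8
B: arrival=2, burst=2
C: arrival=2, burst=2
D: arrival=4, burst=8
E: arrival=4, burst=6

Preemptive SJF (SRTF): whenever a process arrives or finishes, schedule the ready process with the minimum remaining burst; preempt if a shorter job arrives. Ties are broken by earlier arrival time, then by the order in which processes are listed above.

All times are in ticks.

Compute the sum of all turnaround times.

Schedule: | idle 0-1 | A 1-2 | B 2-4 | C 4-6 | E 6-12 | A 12-19 | D 19-27 |
Completion: A=19  B=4  C=6  D=27  E=12
Turnaround = completion − arrival: A=18, B=2, C=4, D=23, E=8
Total turnaround = 18 + 2 + 4 + 23 + 8 = 55

55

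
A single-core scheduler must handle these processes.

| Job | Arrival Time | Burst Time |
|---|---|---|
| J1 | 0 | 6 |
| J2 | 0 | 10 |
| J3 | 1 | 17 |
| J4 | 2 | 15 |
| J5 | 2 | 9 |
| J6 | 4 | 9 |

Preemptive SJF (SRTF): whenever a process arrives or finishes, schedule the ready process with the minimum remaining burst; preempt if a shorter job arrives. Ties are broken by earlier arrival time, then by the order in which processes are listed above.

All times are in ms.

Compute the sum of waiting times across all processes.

119

Schedule: | J1 0-6 | J5 6-15 | J6 15-24 | J2 24-34 | J4 34-49 | J3 49-66 |
Completion: J1=6  J2=34  J3=66  J4=49  J5=15  J6=24
Turnaround (C−A): J1=6  J2=34  J3=65  J4=47  J5=13  J6=20
Waiting = turnaround − burst: J1=0, J2=24, J3=48, J4=32, J5=4, J6=11
Total waiting = 0 + 24 + 48 + 32 + 4 + 11 = 119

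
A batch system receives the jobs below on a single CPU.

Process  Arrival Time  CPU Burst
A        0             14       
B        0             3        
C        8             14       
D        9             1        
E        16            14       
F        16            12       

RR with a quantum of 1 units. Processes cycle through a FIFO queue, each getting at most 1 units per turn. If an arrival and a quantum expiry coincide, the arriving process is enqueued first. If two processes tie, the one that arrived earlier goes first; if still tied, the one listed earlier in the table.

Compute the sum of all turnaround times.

Schedule: | A 0-1 | B 1-2 | A 2-3 | B 3-4 | A 4-5 | B 5-6 | A 6-8 | C 8-9 | A 9-10 | D 10-11 | C 11-12 | A 12-13 | C 13-14 | A 14-15 | C 15-16 | A 16-17 | E 17-18 | F 18-19 | C 19-20 | A 20-21 | E 21-22 | F 22-23 | C 23-24 | A 24-25 | E 25-26 | F 26-27 | C 27-28 | A 28-29 | E 29-30 | F 30-31 | C 31-32 | A 32-33 | E 33-34 | F 34-35 | C 35-36 | A 36-37 | E 37-38 | F 38-39 | C 39-40 | E 40-41 | F 41-42 | C 42-43 | E 43-44 | F 44-45 | C 45-46 | E 46-47 | F 47-48 | C 48-49 | E 49-50 | F 50-51 | C 51-52 | E 52-53 | F 53-54 | E 54-55 | F 55-56 | E 56-58 |
Completion: A=37  B=6  C=52  D=11  E=58  F=56
Turnaround = completion − arrival: A=37, B=6, C=44, D=2, E=42, F=40
Total turnaround = 37 + 6 + 44 + 2 + 42 + 40 = 171

171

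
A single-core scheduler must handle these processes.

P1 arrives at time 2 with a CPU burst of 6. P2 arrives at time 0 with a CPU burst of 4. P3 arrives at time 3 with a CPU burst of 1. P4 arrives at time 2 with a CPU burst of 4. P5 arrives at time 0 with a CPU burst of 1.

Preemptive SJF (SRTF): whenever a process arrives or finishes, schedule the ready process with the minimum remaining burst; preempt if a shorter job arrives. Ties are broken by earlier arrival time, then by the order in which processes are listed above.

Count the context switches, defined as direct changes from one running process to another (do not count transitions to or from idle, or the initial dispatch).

5

Timeline: | P5 0-1 | P2 1-3 | P3 3-4 | P2 4-6 | P4 6-10 | P1 10-16 |
Completion: P1=16  P2=6  P3=4  P4=10  P5=1
Turnaround (C−A): P1=14  P2=6  P3=1  P4=8  P5=1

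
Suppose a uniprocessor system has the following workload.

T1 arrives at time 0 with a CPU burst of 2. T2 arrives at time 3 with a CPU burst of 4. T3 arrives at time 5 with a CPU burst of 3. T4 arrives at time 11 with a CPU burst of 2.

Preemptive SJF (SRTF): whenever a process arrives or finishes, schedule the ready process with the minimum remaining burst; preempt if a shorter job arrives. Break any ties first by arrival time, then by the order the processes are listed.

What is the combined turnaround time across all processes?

Timeline: | T1 0-2 | idle 2-3 | T2 3-7 | T3 7-10 | idle 10-11 | T4 11-13 |
Completion: T1=2  T2=7  T3=10  T4=13
Turnaround (C−A): T1=2  T2=4  T3=5  T4=2
Turnaround = completion − arrival: T1=2, T2=4, T3=5, T4=2
Total turnaround = 2 + 4 + 5 + 2 = 13

13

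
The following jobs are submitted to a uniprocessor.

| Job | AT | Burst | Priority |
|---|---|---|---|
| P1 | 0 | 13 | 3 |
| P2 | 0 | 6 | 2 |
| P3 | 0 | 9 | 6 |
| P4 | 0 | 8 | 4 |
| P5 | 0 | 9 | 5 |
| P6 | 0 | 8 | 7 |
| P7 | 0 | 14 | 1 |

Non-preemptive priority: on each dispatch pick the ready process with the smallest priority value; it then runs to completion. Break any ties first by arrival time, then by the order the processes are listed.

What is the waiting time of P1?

Gantt: | P7 0-14 | P2 14-20 | P1 20-33 | P4 33-41 | P5 41-50 | P3 50-59 | P6 59-67 |
Completion: P1=33  P2=20  P3=59  P4=41  P5=50  P6=67  P7=14
Waiting(P1) = turnaround − burst = 33 − 13 = 20

20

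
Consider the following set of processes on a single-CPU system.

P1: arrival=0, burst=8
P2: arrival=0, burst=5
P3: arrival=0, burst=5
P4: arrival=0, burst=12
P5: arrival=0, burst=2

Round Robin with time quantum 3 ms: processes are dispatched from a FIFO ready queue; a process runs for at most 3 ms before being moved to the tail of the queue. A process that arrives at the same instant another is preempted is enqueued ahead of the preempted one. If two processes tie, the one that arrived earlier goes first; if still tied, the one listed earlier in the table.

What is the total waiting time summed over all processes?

Gantt: | P1 0-3 | P2 3-6 | P3 6-9 | P4 9-12 | P5 12-14 | P1 14-17 | P2 17-19 | P3 19-21 | P4 21-24 | P1 24-26 | P4 26-32 |
Completion: P1=26  P2=19  P3=21  P4=32  P5=14
Waiting = turnaround − burst: P1=18, P2=14, P3=16, P4=20, P5=12
Total waiting = 18 + 14 + 16 + 20 + 12 = 80

80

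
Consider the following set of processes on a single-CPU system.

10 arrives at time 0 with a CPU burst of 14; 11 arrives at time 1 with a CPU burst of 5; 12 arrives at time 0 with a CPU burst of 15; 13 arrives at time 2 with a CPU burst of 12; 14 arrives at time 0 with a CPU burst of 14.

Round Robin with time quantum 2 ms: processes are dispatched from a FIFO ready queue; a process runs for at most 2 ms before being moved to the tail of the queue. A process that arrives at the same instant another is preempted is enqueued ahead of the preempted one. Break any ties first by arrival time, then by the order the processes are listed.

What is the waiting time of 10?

41

Schedule: | 10 0-2 | 12 2-4 | 14 4-6 | 11 6-8 | 13 8-10 | 10 10-12 | 12 12-14 | 14 14-16 | 11 16-18 | 13 18-20 | 10 20-22 | 12 22-24 | 14 24-26 | 11 26-27 | 13 27-29 | 10 29-31 | 12 31-33 | 14 33-35 | 13 35-37 | 10 37-39 | 12 39-41 | 14 41-43 | 13 43-45 | 10 45-47 | 12 47-49 | 14 49-51 | 13 51-53 | 10 53-55 | 12 55-57 | 14 57-59 | 12 59-60 |
Completion: 10=55  11=27  12=60  13=53  14=59
Turnaround (C−A): 10=55  11=26  12=60  13=51  14=59
Waiting(10) = turnaround − burst = 55 − 14 = 41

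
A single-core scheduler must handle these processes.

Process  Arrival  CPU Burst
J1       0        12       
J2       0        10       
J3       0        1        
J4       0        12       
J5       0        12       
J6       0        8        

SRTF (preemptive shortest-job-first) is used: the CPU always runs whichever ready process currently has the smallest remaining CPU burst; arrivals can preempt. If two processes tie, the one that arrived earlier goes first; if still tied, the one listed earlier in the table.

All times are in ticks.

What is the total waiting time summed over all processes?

103

Gantt: | J3 0-1 | J6 1-9 | J2 9-19 | J1 19-31 | J4 31-43 | J5 43-55 |
Completion: J1=31  J2=19  J3=1  J4=43  J5=55  J6=9
Turnaround (C−A): J1=31  J2=19  J3=1  J4=43  J5=55  J6=9
Waiting = turnaround − burst: J1=19, J2=9, J3=0, J4=31, J5=43, J6=1
Total waiting = 19 + 9 + 0 + 31 + 43 + 1 = 103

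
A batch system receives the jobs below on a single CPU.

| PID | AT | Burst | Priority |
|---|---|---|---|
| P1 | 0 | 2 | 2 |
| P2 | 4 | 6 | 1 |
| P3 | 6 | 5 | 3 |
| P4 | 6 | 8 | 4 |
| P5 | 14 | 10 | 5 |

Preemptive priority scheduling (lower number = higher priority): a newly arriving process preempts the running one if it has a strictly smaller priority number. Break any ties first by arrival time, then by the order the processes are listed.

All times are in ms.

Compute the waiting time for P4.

9

Timeline: | P1 0-2 | idle 2-4 | P2 4-10 | P3 10-15 | P4 15-23 | P5 23-33 |
Completion: P1=2  P2=10  P3=15  P4=23  P5=33
Waiting(P4) = turnaround − burst = 17 − 8 = 9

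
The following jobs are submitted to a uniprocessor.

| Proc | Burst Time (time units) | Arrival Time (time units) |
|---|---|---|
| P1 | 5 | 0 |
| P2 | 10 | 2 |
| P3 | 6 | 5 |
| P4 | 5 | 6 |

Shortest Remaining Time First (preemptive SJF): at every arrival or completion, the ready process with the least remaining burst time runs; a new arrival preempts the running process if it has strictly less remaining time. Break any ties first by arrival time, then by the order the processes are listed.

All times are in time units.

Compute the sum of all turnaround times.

45

Timeline: | P1 0-5 | P3 5-11 | P4 11-16 | P2 16-26 |
Completion: P1=5  P2=26  P3=11  P4=16
Turnaround (C−A): P1=5  P2=24  P3=6  P4=10
Turnaround = completion − arrival: P1=5, P2=24, P3=6, P4=10
Total turnaround = 5 + 24 + 6 + 10 = 45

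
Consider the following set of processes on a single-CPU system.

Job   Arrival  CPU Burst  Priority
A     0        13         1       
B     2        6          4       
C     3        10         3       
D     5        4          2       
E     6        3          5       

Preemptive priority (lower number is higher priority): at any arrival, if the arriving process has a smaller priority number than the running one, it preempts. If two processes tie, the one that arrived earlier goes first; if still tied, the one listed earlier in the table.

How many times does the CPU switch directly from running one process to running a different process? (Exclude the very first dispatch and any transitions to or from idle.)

Timeline: | A 0-13 | D 13-17 | C 17-27 | B 27-33 | E 33-36 |
Completion: A=13  B=33  C=27  D=17  E=36
Turnaround (C−A): A=13  B=31  C=24  D=12  E=30

4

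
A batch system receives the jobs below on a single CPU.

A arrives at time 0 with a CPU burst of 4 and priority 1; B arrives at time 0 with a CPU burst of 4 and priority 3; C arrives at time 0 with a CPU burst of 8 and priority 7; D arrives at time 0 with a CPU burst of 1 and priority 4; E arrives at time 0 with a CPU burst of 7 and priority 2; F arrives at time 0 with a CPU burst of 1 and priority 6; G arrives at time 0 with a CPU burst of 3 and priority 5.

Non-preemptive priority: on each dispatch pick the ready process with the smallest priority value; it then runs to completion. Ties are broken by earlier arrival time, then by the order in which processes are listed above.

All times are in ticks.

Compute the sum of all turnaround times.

Schedule: | A 0-4 | E 4-11 | B 11-15 | D 15-16 | G 16-19 | F 19-20 | C 20-28 |
Completion: A=4  B=15  C=28  D=16  E=11  F=20  G=19
Turnaround = completion − arrival: A=4, B=15, C=28, D=16, E=11, F=20, G=19
Total turnaround = 4 + 15 + 28 + 16 + 11 + 20 + 19 = 113

113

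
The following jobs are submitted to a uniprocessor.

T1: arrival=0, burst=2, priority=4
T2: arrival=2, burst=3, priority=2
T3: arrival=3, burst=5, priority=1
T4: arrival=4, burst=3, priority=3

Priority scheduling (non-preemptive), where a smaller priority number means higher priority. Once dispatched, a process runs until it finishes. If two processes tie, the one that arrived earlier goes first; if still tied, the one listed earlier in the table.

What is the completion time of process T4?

Gantt: | T1 0-2 | T2 2-5 | T3 5-10 | T4 10-13 |
Completion: T1=2  T2=5  T3=10  T4=13
Turnaround (C−A): T1=2  T2=3  T3=7  T4=9

13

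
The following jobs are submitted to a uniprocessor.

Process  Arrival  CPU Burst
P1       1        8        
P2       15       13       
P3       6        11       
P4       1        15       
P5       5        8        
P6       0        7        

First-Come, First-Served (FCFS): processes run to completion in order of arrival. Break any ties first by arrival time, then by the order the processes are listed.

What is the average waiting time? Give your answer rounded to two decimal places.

18.50

Timeline: | P6 0-7 | P1 7-15 | P4 15-30 | P5 30-38 | P3 38-49 | P2 49-62 |
Completion: P1=15  P2=62  P3=49  P4=30  P5=38  P6=7
Turnaround (C−A): P1=14  P2=47  P3=43  P4=29  P5=33  P6=7
Waiting times: P1=6, P2=34, P3=32, P4=14, P5=25, P6=0
Average waiting = (6+34+32+14+25+0) / 6 = 111/6 = 18.50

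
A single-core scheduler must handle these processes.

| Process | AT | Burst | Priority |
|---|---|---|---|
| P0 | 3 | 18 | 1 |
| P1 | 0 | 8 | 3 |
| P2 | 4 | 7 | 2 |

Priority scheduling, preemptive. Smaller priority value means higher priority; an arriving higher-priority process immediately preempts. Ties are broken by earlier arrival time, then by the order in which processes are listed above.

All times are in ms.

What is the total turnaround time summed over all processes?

75

Timeline: | P1 0-3 | P0 3-21 | P2 21-28 | P1 28-33 |
Completion: P0=21  P1=33  P2=28
Turnaround (C−A): P0=18  P1=33  P2=24
Turnaround = completion − arrival: P0=18, P1=33, P2=24
Total turnaround = 18 + 33 + 24 = 75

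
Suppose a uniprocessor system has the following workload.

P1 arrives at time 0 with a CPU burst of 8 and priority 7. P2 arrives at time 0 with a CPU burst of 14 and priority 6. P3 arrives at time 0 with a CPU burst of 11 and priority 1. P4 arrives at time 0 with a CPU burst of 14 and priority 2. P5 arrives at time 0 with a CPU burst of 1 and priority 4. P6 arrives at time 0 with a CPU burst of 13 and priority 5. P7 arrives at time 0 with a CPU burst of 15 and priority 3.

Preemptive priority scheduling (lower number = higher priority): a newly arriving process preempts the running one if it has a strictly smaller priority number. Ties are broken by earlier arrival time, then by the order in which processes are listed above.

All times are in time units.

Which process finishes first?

P3

Gantt: | P3 0-11 | P4 11-25 | P7 25-40 | P5 40-41 | P6 41-54 | P2 54-68 | P1 68-76 |
Completion: P1=76  P2=68  P3=11  P4=25  P5=41  P6=54  P7=40
Finish order: P3 → P4 → P7 → P5 → P6 → P2 → P1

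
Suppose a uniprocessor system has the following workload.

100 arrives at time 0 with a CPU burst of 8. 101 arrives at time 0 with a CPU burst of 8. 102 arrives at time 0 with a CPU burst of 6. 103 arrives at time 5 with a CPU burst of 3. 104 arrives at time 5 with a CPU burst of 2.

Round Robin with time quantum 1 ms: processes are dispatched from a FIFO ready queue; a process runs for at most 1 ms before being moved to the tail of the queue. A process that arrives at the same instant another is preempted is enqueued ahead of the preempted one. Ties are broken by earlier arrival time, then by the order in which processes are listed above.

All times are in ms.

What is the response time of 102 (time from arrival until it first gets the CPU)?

2

Schedule: | 100 0-1 | 101 1-2 | 102 2-3 | 100 3-4 | 101 4-5 | 102 5-6 | 100 6-7 | 103 7-8 | 104 8-9 | 101 9-10 | 102 10-11 | 100 11-12 | 103 12-13 | 104 13-14 | 101 14-15 | 102 15-16 | 100 16-17 | 103 17-18 | 101 18-19 | 102 19-20 | 100 20-21 | 101 21-22 | 102 22-23 | 100 23-24 | 101 24-25 | 100 25-26 | 101 26-27 |
Completion: 100=26  101=27  102=23  103=18  104=14
Turnaround (C−A): 100=26  101=27  102=23  103=13  104=9
Response(102) = first start − arrival = 2 − 0 = 2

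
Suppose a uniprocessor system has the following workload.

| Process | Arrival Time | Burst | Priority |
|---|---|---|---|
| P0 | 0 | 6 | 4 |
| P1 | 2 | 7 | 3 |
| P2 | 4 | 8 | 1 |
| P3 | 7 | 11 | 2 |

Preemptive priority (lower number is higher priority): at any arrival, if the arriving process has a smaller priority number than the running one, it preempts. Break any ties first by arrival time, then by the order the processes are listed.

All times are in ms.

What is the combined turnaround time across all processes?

82

Schedule: | P0 0-2 | P1 2-4 | P2 4-12 | P3 12-23 | P1 23-28 | P0 28-32 |
Completion: P0=32  P1=28  P2=12  P3=23
Turnaround (C−A): P0=32  P1=26  P2=8  P3=16
Turnaround = completion − arrival: P0=32, P1=26, P2=8, P3=16
Total turnaround = 32 + 26 + 8 + 16 = 82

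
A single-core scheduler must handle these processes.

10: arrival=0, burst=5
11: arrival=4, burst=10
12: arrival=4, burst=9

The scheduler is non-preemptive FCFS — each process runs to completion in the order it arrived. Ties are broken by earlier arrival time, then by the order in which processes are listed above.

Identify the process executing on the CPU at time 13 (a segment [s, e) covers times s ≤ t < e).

Gantt: | 10 0-5 | 11 5-15 | 12 15-24 |
Completion: 10=5  11=15  12=24

11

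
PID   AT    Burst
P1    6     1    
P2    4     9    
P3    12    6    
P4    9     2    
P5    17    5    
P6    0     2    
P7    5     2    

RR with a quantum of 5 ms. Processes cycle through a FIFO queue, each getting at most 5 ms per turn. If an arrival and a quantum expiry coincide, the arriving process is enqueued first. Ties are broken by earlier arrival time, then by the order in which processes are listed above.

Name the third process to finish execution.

Schedule: | P6 0-2 | idle 2-4 | P2 4-9 | P7 9-11 | P1 11-12 | P4 12-14 | P2 14-18 | P3 18-23 | P5 23-28 | P3 28-29 |
Completion: P1=12  P2=18  P3=29  P4=14  P5=28  P6=2  P7=11
Turnaround (C−A): P1=6  P2=14  P3=17  P4=5  P5=11  P6=2  P7=6
Finish order: P6 → P7 → P1 → P4 → P2 → P5 → P3

P1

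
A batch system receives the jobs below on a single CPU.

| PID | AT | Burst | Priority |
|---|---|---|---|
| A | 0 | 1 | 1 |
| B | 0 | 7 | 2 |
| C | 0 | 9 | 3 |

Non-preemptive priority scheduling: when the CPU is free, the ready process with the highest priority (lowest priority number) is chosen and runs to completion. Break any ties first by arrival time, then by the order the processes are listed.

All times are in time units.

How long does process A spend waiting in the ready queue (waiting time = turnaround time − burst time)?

Gantt: | A 0-1 | B 1-8 | C 8-17 |
Completion: A=1  B=8  C=17
Turnaround (C−A): A=1  B=8  C=17
Waiting(A) = turnaround − burst = 1 − 1 = 0

0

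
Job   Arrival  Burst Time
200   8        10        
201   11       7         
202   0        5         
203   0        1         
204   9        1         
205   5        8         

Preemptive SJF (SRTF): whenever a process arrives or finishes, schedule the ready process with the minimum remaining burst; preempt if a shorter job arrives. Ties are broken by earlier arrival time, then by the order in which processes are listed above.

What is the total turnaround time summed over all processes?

53

Gantt: | 203 0-1 | 202 1-6 | 205 6-9 | 204 9-10 | 205 10-15 | 201 15-22 | 200 22-32 |
Completion: 200=32  201=22  202=6  203=1  204=10  205=15
Turnaround (C−A): 200=24  201=11  202=6  203=1  204=1  205=10
Turnaround = completion − arrival: 200=24, 201=11, 202=6, 203=1, 204=1, 205=10
Total turnaround = 24 + 11 + 6 + 1 + 1 + 10 = 53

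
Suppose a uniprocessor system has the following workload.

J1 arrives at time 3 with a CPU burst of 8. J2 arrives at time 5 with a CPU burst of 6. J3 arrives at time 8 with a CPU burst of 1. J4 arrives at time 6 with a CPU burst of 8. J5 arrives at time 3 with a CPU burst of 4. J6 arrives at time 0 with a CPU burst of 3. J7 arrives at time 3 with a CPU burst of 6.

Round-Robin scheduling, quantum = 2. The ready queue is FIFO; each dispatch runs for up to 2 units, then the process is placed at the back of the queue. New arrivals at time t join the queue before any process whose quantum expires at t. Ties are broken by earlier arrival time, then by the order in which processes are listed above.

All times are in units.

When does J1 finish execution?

32

Gantt: | J6 0-3 | J1 3-5 | J5 5-7 | J7 7-9 | J2 9-11 | J1 11-13 | J4 13-15 | J5 15-17 | J3 17-18 | J7 18-20 | J2 20-22 | J1 22-24 | J4 24-26 | J7 26-28 | J2 28-30 | J1 30-32 | J4 32-36 |
Completion: J1=32  J2=30  J3=18  J4=36  J5=17  J6=3  J7=28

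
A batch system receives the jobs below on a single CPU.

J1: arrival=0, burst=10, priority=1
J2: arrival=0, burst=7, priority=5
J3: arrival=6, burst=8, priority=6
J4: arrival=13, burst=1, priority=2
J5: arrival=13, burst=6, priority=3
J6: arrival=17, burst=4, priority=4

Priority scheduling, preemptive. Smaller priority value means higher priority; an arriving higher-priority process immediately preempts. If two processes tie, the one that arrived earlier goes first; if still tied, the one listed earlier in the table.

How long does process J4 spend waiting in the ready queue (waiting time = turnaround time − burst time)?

Timeline: | J1 0-10 | J2 10-13 | J4 13-14 | J5 14-20 | J6 20-24 | J2 24-28 | J3 28-36 |
Completion: J1=10  J2=28  J3=36  J4=14  J5=20  J6=24
Waiting(J4) = turnaround − burst = 1 − 1 = 0

0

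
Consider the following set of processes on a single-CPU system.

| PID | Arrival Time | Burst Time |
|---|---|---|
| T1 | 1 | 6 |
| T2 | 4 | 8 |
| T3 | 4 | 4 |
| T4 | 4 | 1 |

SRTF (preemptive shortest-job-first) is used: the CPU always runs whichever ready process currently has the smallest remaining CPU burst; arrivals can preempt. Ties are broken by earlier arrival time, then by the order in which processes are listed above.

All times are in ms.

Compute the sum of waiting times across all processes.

Timeline: | idle 0-1 | T1 1-4 | T4 4-5 | T1 5-8 | T3 8-12 | T2 12-20 |
Completion: T1=8  T2=20  T3=12  T4=5
Turnaround (C−A): T1=7  T2=16  T3=8  T4=1
Waiting = turnaround − burst: T1=1, T2=8, T3=4, T4=0
Total waiting = 1 + 8 + 4 + 0 = 13

13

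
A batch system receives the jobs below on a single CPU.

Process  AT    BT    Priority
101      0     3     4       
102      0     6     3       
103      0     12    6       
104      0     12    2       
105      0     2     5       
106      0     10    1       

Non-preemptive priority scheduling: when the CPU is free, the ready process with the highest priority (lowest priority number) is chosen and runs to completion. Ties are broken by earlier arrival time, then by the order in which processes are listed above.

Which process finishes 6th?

Schedule: | 106 0-10 | 104 10-22 | 102 22-28 | 101 28-31 | 105 31-33 | 103 33-45 |
Completion: 101=31  102=28  103=45  104=22  105=33  106=10
Turnaround (C−A): 101=31  102=28  103=45  104=22  105=33  106=10
Finish order: 106 → 104 → 102 → 101 → 105 → 103

103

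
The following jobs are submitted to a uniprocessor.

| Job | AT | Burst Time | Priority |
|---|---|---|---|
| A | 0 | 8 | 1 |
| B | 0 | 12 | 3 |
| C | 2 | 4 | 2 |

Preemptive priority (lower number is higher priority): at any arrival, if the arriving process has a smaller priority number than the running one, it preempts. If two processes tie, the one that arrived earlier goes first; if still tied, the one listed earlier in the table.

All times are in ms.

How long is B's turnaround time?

Timeline: | A 0-8 | C 8-12 | B 12-24 |
Completion: A=8  B=24  C=12
Turnaround(B) = completion − arrival = 24 − 0 = 24

24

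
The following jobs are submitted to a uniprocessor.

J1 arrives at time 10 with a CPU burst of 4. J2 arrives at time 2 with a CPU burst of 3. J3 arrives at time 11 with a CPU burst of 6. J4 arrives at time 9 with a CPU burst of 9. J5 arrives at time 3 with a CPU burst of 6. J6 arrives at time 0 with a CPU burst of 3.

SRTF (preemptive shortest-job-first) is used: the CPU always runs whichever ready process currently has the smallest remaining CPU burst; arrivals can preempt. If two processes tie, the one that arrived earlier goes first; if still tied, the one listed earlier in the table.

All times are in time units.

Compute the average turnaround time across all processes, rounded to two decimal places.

9.17

Schedule: | J6 0-3 | J2 3-6 | J5 6-12 | J1 12-16 | J3 16-22 | J4 22-31 |
Completion: J1=16  J2=6  J3=22  J4=31  J5=12  J6=3
Turnaround times: J1=6, J2=4, J3=11, J4=22, J5=9, J6=3
Average turnaround = (6+4+11+22+9+3) / 6 = 55/6 = 9.17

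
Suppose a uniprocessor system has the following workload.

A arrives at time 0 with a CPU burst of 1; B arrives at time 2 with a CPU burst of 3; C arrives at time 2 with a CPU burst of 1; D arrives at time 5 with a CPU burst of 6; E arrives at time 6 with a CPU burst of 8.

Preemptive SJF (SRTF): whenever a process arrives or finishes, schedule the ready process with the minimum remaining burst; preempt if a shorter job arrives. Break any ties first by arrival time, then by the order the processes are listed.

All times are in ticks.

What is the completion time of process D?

12

Gantt: | A 0-1 | idle 1-2 | C 2-3 | B 3-6 | D 6-12 | E 12-20 |
Completion: A=1  B=6  C=3  D=12  E=20
Turnaround (C−A): A=1  B=4  C=1  D=7  E=14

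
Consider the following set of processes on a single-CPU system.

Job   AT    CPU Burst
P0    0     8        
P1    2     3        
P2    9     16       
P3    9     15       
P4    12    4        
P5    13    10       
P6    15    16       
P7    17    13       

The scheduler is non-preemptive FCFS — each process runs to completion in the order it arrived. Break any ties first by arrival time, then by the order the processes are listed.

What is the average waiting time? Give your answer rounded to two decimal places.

23.13

Schedule: | P0 0-8 | P1 8-11 | P2 11-27 | P3 27-42 | P4 42-46 | P5 46-56 | P6 56-72 | P7 72-85 |
Completion: P0=8  P1=11  P2=27  P3=42  P4=46  P5=56  P6=72  P7=85
Turnaround (C−A): P0=8  P1=9  P2=18  P3=33  P4=34  P5=43  P6=57  P7=68
Waiting times: P0=0, P1=6, P2=2, P3=18, P4=30, P5=33, P6=41, P7=55
Average waiting = (0+6+2+18+30+33+41+55) / 8 = 185/8 = 23.13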